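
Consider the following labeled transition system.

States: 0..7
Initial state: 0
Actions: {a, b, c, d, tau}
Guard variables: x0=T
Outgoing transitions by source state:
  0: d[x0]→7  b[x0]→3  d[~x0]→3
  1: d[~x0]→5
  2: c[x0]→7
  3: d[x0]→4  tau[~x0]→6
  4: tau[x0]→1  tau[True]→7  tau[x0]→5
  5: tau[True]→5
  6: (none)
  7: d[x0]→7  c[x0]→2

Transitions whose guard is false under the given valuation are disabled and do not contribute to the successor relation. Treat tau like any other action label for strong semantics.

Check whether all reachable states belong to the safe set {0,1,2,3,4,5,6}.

Answer: INVARIANT VIOLATED at state 7

Trace:
Allowed set {0,1,2,3,4,5,6}
R = {0,1,2,3,4,5,7}
  0: safe
  1: safe
  2: safe
  3: safe
  4: safe
  5: safe
  7: outside
witness against invariant: d → 7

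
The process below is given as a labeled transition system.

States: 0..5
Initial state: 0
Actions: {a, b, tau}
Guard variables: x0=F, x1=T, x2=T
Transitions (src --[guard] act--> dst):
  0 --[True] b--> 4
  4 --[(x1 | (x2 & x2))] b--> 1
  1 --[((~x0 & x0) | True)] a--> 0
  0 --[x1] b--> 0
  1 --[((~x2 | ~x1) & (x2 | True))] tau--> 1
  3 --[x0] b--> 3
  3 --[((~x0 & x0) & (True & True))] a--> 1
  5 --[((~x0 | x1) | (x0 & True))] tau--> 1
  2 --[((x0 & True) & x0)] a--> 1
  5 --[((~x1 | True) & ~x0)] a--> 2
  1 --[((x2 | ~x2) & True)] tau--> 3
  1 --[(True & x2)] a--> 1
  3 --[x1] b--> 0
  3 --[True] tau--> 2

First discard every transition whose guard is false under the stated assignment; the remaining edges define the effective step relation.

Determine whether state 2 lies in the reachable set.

After dropping false guards: 10 live edges.
L0 = {0}
L1 = {4}  cumulative {0,4}
L2 = {1}  cumulative {0,1,4}
L3 = {3}  cumulative {0,1,3,4}
L4 = {2}  cumulative {0,1,2,3,4}
R = {0,1,2,3,4}
trace reaching 2: b·b·tau·tau

Answer: REACHABLE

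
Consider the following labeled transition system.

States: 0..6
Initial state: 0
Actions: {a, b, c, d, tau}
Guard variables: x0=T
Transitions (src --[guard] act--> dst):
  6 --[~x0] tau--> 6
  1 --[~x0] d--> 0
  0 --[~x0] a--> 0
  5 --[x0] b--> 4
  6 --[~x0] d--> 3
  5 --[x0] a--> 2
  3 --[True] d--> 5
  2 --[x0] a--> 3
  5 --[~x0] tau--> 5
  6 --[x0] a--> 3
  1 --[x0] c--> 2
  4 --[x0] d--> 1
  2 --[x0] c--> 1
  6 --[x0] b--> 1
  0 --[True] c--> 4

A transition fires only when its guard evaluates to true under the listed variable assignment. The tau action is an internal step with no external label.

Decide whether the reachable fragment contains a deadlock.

Reach set: {0,1,2,3,4,5}
  0: c→4  [1 out]
  1: c→2  [1 out]
  2: a→3  c→1  [2 out]
  3: d→5  [1 out]
  4: d→1  [1 out]
  5: a→2  b→4  [2 out]

Answer: DEADLOCK-FREE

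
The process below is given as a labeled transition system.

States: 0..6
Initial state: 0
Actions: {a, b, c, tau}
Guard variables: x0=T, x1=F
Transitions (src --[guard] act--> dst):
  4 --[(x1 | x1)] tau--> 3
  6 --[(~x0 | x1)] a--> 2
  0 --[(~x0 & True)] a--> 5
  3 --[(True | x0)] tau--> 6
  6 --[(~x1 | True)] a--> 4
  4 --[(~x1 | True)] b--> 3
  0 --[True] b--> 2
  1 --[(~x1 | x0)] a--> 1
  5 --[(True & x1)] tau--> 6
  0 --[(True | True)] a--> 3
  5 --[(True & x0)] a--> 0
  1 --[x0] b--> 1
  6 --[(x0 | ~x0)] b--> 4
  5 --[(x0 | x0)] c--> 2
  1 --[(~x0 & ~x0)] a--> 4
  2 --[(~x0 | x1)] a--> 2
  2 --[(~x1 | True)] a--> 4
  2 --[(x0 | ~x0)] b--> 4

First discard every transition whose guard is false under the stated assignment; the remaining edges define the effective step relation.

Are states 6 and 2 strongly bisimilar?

Answer: BISIMILAR

Analysis:
Refine partition for ~:
  round 0: {{0,1,2,3,4,5,6}}
  round 1: {{0,1,2,6},{3},{4},{5}}
  round 2: {{0},{1},{2,6},{3},{4},{5}}
Fixed point at round 3; 6 class(es).
class of 6: {2,6}; class of 2: {2,6}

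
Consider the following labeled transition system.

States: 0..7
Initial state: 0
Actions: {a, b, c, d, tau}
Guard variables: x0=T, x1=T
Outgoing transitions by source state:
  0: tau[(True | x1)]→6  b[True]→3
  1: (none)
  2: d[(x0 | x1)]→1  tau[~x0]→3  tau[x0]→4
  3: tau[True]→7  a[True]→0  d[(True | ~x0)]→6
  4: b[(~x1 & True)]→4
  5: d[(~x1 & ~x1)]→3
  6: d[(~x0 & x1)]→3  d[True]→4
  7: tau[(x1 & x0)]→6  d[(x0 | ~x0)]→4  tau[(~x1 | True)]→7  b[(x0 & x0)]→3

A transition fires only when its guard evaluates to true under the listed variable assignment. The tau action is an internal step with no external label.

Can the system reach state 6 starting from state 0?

Answer: REACHABLE

Analysis:
Guard filter leaves 12 enabled edge(s).
depth 0: {0}
depth 1: {3,6}  now seen {0,3,6}
depth 2: {4,7}  now seen {0,3,4,6,7}
Reach set: {0,3,4,6,7}
witness 6: tau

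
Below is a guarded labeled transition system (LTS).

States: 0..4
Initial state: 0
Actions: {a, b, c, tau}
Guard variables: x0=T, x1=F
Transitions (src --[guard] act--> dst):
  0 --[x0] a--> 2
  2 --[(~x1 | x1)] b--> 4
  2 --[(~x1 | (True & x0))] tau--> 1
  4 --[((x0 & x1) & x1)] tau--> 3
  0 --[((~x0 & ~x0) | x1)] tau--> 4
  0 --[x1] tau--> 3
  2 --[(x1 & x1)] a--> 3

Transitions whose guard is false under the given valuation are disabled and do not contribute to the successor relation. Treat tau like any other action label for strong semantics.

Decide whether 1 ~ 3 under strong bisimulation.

Answer: BISIMILAR

Trace:
Bisimulation quotient by refinement:
  round 0: {{0,1,2,3,4}}
  round 1: {{0},{1,3,4},{2}}
Fixed point at round 2; 3 class(es).
1∈{1,3,4}, 3∈{1,3,4}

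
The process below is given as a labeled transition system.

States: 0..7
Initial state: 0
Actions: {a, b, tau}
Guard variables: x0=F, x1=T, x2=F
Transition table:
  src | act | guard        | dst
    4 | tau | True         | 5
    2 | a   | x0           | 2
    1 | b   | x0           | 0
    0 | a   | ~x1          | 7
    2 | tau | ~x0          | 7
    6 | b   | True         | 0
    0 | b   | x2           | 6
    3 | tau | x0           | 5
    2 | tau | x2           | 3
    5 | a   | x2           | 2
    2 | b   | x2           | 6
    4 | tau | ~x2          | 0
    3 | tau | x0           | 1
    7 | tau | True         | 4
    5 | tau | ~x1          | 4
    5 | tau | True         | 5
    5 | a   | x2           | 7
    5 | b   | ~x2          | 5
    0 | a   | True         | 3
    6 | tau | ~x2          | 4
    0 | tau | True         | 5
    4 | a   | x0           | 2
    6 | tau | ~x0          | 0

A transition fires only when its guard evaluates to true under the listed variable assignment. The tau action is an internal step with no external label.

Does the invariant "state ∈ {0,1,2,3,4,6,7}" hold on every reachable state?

Answer: INVARIANT VIOLATED at state 5

Trace:
Allowed set {0,1,2,3,4,6,7}
Reachable = {0,3,5}
  0: safe
  3: safe
  5: ✗ unsafe
counterexample path to 5: tau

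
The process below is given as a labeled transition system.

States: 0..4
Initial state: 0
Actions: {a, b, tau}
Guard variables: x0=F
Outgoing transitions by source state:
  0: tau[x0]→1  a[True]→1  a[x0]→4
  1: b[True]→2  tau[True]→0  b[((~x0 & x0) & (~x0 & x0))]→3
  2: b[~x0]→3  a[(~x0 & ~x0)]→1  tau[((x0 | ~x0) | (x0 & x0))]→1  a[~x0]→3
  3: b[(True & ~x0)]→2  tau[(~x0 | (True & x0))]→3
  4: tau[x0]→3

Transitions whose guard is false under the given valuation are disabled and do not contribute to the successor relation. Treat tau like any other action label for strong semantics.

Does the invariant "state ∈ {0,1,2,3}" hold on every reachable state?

Answer: INVARIANT HOLDS

Trace:
Inv-set: {0,1,2,3}
R = {0,1,2,3}
  0: ok
  1: ok
  2: ok
  3: ok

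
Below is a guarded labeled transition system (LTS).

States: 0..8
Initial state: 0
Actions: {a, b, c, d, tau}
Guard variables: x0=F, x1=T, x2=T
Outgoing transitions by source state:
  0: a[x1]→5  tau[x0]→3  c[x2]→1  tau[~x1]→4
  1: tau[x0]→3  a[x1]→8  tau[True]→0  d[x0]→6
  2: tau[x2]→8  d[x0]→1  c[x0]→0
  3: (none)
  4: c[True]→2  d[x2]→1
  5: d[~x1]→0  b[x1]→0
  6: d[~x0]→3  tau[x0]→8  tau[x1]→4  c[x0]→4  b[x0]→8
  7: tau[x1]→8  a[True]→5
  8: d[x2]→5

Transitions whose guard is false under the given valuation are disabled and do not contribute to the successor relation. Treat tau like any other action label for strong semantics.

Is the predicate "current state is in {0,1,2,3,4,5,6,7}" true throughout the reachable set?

Answer: INVARIANT VIOLATED at state 8

Working:
Allowed set {0,1,2,3,4,5,6,7}
R = {0,1,5,8}
  0: safe
  1: safe
  5: safe
  8: outside
witness against invariant: c·a → 8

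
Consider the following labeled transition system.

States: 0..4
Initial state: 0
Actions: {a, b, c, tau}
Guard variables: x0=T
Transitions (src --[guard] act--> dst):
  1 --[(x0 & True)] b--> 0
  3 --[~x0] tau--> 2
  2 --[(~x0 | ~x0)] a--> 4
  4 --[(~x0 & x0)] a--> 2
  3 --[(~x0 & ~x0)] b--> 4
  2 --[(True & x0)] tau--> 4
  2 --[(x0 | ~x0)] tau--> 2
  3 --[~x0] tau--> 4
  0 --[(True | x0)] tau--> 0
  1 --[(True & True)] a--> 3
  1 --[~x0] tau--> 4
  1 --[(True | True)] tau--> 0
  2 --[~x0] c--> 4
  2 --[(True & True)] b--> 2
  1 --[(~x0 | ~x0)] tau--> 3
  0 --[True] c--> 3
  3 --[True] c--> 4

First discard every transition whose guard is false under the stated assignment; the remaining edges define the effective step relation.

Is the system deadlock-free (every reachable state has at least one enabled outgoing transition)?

R = {0,3,4}
  0: c→3  tau→0  [2 out]
  3: c→4  [1 out]
  4: ∅  [deadlock]
Path to 4: c·c

Answer: DEADLOCK at state 4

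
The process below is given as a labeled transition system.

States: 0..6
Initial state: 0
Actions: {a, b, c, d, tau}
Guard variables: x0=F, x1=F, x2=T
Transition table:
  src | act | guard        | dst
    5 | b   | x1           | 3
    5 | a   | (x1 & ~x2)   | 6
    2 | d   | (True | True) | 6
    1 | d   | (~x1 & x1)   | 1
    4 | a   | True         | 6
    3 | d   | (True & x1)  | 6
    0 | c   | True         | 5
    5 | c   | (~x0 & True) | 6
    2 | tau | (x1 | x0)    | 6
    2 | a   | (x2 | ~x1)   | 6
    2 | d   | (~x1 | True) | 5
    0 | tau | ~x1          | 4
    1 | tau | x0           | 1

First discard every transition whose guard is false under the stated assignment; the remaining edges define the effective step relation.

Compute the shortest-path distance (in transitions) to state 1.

Layered search for 1:
  depth 0: {0}
  depth 1: {4,5}
  depth 2: {6}
1 never appears.

Answer: UNREACHABLE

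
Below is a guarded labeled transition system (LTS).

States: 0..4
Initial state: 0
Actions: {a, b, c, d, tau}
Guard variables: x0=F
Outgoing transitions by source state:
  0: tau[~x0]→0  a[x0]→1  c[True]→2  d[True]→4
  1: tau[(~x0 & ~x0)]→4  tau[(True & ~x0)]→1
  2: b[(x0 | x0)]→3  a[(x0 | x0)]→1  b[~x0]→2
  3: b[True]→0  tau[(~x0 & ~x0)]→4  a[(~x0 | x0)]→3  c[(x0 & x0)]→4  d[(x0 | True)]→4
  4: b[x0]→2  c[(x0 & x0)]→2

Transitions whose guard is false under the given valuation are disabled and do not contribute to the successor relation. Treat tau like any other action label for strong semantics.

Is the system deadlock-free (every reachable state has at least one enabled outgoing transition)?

Reach set: {0,2,4}
  0: c→2  d→4  tau→0  [3 exit(s)]
  2: b→2  [1 exit(s)]
  4: ∅  [STUCK]
trace reaching 4: d

Answer: DEADLOCK at state 4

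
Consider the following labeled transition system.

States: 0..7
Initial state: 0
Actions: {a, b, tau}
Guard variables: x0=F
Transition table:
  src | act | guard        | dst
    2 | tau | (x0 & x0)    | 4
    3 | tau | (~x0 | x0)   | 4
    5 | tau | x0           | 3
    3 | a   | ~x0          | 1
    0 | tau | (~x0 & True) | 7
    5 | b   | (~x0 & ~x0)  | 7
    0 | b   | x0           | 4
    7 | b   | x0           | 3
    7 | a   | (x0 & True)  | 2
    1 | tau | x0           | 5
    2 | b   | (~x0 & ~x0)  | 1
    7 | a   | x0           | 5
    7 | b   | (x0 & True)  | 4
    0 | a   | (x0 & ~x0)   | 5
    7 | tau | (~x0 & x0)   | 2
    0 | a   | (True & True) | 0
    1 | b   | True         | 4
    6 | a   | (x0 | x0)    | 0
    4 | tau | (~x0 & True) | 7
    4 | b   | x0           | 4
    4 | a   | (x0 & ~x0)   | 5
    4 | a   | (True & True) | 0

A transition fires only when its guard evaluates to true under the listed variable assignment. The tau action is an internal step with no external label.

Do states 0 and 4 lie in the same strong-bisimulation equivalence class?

Compute ~ classes (split until stable):
  P[0] = {{0,1,2,3,4,5,6,7}}
  P[1] = {{0,3,4},{1,2,5},{6,7}}
  P[2] = {{0,4},{1},{2},{3},{5},{6,7}}
Fixed point at round 3; 6 class(es).
0∈{0,4}, 4∈{0,4}

Answer: BISIMILAR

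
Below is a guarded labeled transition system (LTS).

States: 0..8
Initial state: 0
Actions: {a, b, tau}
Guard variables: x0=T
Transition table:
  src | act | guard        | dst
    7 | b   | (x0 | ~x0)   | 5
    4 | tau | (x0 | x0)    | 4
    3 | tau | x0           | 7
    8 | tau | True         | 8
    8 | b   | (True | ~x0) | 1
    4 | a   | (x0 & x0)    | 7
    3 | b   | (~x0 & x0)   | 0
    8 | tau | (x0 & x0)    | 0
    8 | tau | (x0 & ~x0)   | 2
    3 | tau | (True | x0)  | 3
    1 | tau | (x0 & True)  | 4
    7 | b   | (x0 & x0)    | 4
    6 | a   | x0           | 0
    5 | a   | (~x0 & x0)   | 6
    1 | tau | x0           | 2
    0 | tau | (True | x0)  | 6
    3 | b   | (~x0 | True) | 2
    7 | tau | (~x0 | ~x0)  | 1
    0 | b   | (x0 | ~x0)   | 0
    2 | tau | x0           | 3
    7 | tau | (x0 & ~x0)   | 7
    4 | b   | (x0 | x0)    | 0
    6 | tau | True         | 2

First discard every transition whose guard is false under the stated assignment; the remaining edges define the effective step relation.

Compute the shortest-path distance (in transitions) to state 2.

Answer: 2

Working:
Breadth-first toward 2:
  depth 0: {0}
  depth 1: {6}
  depth 2: {2}
depth(2)=2, e.g. tau·tau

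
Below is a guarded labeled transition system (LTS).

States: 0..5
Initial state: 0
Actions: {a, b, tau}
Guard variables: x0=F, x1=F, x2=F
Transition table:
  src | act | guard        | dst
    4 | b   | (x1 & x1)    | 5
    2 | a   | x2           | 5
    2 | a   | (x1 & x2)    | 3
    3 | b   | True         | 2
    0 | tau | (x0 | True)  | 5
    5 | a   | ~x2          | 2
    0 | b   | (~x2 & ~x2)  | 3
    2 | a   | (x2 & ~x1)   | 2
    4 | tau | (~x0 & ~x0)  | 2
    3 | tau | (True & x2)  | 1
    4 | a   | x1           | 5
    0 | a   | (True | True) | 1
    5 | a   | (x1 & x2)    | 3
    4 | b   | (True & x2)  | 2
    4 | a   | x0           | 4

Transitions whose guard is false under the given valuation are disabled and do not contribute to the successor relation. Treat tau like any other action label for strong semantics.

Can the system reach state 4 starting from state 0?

Answer: UNREACHABLE

Trace:
After dropping false guards: 6 live edges.
L0 = {0}
L1 = {1,3,5}  cumulative {0,1,3,5}
L2 = {2}  cumulative {0,1,2,3,5}
R = {0,1,2,3,5}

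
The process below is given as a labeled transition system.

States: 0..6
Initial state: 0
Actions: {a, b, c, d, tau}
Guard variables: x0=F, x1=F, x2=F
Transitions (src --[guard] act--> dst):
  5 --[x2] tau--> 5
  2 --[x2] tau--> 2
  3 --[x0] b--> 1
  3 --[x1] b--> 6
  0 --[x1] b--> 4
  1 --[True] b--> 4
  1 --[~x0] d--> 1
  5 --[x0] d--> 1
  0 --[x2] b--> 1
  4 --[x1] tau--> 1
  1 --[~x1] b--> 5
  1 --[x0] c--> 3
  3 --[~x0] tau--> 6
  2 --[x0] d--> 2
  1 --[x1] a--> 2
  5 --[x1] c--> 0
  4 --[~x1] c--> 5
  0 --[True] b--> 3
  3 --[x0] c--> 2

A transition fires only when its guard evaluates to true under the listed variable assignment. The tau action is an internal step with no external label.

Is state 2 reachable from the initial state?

Answer: UNREACHABLE

Working:
After dropping false guards: 6 live edges.
depth 0: {0}
depth 1: {3}  now seen {0,3}
depth 2: {6}  now seen {0,3,6}
Reach set: {0,3,6}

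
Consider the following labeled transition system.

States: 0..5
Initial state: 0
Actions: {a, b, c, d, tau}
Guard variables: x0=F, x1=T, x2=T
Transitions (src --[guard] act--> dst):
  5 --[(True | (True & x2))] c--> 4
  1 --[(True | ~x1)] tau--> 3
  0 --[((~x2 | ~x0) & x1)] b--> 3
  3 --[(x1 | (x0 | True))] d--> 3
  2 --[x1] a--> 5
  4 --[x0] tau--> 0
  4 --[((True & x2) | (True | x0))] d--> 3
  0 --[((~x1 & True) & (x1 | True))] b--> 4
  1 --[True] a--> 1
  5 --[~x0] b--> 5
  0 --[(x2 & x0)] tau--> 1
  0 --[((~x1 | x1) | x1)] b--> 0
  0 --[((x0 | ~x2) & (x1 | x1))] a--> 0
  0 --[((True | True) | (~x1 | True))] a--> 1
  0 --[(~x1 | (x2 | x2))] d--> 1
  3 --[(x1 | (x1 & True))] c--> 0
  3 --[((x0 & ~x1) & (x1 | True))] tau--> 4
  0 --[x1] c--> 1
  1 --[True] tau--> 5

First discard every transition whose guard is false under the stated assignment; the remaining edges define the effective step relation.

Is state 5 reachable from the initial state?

14 transition(s) survive guard evaluation.
Layer 0: {0}
Layer 1: {1,3}  cumulative {0,1,3}
Layer 2: {5}  cumulative {0,1,3,5}
Layer 3: {4}  cumulative {0,1,3,4,5}
R = {0,1,3,4,5}
witness 5: a·tau

Answer: REACHABLE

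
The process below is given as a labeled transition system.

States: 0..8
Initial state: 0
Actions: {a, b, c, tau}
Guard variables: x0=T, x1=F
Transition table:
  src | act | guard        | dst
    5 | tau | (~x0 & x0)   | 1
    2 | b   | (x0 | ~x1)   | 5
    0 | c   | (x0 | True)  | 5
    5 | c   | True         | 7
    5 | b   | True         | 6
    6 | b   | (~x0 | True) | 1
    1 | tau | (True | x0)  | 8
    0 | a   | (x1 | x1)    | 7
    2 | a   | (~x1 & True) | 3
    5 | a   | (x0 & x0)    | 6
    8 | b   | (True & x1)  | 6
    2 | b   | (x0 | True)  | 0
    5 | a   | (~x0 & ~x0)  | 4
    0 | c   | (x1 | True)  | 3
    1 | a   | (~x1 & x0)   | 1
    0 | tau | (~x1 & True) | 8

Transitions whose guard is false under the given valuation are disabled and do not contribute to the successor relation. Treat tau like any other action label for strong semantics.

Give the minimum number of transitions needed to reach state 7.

Answer: 2

Trace:
BFS to 7:
  Layer 0: {0}
  Layer 1: {3,5,8}
  Layer 2: {6,7}
depth(7)=2, e.g. c·c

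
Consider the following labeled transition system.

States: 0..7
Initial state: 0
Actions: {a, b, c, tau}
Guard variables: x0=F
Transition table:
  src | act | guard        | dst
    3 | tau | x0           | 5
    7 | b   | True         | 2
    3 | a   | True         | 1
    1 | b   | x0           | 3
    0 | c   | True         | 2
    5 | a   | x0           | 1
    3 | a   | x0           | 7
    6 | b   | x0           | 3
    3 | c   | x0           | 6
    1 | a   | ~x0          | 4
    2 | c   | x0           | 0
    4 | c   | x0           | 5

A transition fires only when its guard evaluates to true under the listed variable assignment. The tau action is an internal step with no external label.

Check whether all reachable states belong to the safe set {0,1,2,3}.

Allowed set {0,1,2,3}
Reach set: {0,2}
  0: ok
  2: ok

Answer: INVARIANT HOLDS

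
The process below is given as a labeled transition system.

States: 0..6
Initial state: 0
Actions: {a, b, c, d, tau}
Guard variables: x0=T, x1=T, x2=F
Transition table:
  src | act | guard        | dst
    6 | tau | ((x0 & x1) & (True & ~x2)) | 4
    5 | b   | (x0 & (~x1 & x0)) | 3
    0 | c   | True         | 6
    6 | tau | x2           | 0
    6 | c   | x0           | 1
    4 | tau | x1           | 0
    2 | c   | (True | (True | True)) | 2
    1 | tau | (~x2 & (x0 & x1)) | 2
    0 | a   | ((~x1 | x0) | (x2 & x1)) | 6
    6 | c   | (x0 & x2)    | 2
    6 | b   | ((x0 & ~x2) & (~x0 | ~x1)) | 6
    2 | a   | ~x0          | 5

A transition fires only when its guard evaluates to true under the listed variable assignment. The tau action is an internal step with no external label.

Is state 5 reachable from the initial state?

Guard filter leaves 7 enabled edge(s).
depth 0: {0}
depth 1: {6}  now seen {0,6}
depth 2: {1,4}  now seen {0,1,4,6}
depth 3: {2}  now seen {0,1,2,4,6}
R = {0,1,2,4,6}

Answer: UNREACHABLE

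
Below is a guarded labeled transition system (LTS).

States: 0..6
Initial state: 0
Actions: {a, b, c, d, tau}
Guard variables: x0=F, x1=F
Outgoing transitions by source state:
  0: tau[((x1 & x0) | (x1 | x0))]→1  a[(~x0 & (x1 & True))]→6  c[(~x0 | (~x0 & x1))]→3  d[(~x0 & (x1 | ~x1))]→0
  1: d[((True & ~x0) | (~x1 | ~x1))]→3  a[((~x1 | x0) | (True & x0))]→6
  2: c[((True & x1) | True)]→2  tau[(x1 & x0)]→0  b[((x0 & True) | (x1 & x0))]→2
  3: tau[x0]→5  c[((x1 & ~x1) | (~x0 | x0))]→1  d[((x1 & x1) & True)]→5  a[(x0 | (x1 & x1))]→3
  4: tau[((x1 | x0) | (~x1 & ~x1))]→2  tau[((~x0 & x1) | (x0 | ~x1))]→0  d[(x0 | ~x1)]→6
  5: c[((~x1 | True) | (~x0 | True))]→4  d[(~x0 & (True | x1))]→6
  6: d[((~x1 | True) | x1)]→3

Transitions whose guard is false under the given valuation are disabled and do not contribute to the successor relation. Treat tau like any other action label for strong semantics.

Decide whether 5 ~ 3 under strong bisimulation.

Answer: NOT BISIMILAR

Analysis:
Bisimulation quotient by refinement:
  π0 = {{0,1,2,3,4,5,6}}
  π1 = {{0,5},{1},{2,3},{4},{6}}
  π2 = {{0},{1},{2},{3},{4},{5},{6}}
7 equivalence class(es) (converged in 3)
class of 5: {5}; class of 3: {3}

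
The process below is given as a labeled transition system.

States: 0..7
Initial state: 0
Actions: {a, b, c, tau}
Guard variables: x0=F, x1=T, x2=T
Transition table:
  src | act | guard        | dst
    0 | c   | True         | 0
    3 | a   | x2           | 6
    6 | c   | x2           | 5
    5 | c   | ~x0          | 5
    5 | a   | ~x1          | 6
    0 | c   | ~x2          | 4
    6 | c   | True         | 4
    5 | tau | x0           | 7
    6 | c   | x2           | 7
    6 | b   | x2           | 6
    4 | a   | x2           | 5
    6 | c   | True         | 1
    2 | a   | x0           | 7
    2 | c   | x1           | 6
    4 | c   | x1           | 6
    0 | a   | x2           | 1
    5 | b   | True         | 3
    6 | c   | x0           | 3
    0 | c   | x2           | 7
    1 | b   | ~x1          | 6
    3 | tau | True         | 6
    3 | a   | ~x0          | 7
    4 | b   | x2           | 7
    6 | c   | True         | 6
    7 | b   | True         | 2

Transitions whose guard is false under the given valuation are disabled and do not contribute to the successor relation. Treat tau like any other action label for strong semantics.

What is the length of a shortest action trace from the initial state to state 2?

Breadth-first toward 2:
  L0 = {0}
  L1 = {1,7}
  L2 = {2}
2 enters at depth 2; path c·b

Answer: 2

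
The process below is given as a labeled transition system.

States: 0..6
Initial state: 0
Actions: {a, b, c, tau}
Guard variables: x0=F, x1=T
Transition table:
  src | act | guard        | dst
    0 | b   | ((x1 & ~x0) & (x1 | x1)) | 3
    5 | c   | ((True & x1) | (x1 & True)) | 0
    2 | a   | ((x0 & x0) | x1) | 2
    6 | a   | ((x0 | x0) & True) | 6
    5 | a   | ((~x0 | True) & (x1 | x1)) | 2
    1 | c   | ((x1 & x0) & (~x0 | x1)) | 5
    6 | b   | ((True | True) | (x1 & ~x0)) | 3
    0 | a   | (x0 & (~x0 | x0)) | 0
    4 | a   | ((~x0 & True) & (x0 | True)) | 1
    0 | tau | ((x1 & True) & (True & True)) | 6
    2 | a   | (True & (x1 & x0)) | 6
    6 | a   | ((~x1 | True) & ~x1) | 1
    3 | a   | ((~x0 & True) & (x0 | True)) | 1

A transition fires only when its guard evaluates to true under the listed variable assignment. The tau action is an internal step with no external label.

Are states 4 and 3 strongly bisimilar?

Answer: BISIMILAR

Working:
Bisimulation quotient by refinement:
  P[0] = {{0,1,2,3,4,5,6}}
  P[1] = {{0},{1},{2,3,4},{5},{6}}
  P[2] = {{0},{1},{2},{3,4},{5},{6}}
Fixed point at round 3; 6 class(es).
class of 4: {3,4}; class of 3: {3,4}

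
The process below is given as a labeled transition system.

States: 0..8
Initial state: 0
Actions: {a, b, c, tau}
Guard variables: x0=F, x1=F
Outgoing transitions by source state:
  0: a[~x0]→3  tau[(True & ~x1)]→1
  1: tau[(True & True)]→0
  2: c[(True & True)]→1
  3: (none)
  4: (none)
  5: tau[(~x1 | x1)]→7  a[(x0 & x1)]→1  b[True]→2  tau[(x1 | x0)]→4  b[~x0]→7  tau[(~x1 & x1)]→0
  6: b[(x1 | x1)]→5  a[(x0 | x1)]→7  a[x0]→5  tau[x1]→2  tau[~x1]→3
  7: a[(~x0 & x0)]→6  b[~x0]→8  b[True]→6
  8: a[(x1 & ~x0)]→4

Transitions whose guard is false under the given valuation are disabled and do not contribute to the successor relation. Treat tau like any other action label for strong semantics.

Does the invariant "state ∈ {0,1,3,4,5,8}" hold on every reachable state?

Answer: INVARIANT HOLDS

Analysis:
Allowed set {0,1,3,4,5,8}
Reach set: {0,1,3}
  0: ✓
  1: ✓
  3: ✓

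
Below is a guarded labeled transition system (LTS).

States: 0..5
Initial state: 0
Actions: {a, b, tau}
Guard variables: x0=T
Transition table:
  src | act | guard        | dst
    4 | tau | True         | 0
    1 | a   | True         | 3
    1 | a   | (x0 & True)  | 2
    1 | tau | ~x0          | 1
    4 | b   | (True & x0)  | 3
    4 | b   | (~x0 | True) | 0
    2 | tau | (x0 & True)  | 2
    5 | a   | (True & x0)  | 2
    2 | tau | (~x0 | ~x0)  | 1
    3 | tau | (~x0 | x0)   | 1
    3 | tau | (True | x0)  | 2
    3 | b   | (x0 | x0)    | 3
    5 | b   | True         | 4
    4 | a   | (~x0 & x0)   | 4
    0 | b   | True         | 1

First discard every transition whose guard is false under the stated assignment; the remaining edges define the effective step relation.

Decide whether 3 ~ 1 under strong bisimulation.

Answer: NOT BISIMILAR

Working:
Compute ~ classes (split until stable):
  π0 = {{0,1,2,3,4,5}}
  π1 = {{0},{1},{2},{3,4},{5}}
  π2 = {{0},{1},{2},{3},{4},{5}}
stable after 3 split(s): 6 block(s)
3∈{3}, 1∈{1}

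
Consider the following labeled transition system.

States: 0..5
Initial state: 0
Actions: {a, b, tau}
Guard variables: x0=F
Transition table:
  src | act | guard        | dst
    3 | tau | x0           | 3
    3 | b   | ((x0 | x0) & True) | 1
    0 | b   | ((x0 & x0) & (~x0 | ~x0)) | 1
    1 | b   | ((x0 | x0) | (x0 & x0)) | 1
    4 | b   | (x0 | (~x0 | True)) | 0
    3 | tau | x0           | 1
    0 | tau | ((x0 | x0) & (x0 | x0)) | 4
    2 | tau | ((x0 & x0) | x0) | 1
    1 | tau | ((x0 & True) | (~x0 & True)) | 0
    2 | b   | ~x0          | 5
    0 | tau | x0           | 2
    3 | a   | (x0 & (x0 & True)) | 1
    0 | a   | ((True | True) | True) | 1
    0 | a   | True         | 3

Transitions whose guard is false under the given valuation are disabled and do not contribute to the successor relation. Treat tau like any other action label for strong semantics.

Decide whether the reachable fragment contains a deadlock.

Reach set: {0,1,3}
  0: a→1  a→3  [2 exit(s)]
  1: tau→0  [1 exit(s)]
  3: ∅  [deadlock]
trace reaching 3: a

Answer: DEADLOCK at state 3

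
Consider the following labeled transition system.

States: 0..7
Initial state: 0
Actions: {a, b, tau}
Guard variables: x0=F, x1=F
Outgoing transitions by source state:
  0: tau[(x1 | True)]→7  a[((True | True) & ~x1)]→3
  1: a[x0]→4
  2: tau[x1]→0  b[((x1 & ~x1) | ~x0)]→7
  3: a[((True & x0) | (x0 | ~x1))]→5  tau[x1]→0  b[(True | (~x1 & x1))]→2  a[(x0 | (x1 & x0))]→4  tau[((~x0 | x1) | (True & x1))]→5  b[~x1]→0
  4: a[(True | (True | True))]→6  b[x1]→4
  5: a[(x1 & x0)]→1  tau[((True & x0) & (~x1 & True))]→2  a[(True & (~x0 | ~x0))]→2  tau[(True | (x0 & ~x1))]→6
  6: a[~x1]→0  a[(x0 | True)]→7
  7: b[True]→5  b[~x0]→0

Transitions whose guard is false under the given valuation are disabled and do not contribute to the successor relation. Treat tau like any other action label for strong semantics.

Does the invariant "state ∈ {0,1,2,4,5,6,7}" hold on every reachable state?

Answer: INVARIANT VIOLATED at state 3

Working:
Allowed set {0,1,2,4,5,6,7}
Reachable = {0,2,3,5,6,7}
  0: safe
  2: safe
  3: ✗ unsafe
  5: safe
  6: safe
  7: safe
witness against invariant: a → 3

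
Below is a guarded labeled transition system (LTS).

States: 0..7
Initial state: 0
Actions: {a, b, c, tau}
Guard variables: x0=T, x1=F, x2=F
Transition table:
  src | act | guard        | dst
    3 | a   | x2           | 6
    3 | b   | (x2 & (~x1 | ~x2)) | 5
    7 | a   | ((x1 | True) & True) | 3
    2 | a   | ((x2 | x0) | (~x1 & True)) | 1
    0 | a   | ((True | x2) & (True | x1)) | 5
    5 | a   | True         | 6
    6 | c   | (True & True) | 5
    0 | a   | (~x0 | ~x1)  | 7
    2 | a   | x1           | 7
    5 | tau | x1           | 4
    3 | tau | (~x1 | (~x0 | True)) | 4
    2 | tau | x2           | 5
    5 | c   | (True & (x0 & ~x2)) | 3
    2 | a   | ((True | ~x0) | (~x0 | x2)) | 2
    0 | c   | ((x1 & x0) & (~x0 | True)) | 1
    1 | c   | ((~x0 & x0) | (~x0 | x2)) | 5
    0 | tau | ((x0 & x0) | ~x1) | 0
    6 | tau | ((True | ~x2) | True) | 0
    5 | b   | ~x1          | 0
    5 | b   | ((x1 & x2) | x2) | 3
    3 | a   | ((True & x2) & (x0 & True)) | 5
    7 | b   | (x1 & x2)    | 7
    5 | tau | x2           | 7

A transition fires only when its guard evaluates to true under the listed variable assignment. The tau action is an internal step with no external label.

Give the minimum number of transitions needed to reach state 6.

Answer: 2

Trace:
Layered search for 6:
  Layer 0: {0}
  Layer 1: {5,7}
  Layer 2: {3,6}
6 enters at depth 2; path a·a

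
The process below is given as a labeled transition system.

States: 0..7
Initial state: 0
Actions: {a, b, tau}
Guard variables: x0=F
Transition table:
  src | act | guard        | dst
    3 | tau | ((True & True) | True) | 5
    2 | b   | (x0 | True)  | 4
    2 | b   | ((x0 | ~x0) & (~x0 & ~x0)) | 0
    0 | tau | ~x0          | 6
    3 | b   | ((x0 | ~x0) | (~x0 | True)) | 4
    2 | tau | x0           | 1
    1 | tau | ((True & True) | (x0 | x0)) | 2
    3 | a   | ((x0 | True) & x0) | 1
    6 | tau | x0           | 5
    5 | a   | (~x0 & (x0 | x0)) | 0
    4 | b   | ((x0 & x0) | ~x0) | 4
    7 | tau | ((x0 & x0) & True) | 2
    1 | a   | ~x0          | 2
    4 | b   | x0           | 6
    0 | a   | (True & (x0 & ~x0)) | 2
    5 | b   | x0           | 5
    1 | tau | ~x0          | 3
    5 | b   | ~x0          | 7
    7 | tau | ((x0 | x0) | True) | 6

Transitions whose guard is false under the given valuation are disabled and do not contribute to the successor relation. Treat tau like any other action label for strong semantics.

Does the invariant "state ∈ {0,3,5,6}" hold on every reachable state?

Answer: INVARIANT HOLDS

Analysis:
Allowed set {0,3,5,6}
R = {0,6}
  0: safe
  6: safe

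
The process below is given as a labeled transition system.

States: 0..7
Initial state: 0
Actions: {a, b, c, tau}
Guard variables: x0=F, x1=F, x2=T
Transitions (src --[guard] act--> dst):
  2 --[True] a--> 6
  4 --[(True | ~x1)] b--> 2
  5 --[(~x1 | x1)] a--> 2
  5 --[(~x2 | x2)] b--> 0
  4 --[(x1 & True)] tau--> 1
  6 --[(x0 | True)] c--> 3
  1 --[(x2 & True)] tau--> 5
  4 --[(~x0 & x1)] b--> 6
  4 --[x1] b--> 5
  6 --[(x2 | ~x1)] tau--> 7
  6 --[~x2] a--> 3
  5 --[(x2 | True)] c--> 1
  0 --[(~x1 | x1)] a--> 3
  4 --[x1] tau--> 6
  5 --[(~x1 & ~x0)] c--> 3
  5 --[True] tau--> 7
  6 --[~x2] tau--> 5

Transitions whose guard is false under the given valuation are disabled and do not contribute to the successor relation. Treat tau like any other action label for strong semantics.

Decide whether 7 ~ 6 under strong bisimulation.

Answer: NOT BISIMILAR

Analysis:
Compute ~ classes (split until stable):
  round 0: {{0,1,2,3,4,5,6,7}}
  round 1: {{0,2},{1},{3,7},{4},{5},{6}}
  round 2: {{0},{1},{2},{3,7},{4},{5},{6}}
7 equivalence class(es) (converged in 3)
class of 7: {3,7}; class of 6: {6}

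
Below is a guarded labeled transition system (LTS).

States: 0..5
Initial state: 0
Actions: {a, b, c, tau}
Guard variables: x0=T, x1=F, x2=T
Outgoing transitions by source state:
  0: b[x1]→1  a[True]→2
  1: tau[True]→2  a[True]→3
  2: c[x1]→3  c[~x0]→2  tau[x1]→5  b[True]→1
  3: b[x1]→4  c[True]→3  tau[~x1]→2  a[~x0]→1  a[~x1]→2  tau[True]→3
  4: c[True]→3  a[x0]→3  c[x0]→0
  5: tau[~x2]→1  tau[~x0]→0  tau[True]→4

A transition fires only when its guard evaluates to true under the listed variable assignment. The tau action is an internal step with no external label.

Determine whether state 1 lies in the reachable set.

Answer: REACHABLE

Working:
12 transition(s) survive guard evaluation.
L0 = {0}
L1 = {2}  cumulative {0,2}
L2 = {1}  cumulative {0,1,2}
L3 = {3}  cumulative {0,1,2,3}
Reach set: {0,1,2,3}
Path to 1: a·b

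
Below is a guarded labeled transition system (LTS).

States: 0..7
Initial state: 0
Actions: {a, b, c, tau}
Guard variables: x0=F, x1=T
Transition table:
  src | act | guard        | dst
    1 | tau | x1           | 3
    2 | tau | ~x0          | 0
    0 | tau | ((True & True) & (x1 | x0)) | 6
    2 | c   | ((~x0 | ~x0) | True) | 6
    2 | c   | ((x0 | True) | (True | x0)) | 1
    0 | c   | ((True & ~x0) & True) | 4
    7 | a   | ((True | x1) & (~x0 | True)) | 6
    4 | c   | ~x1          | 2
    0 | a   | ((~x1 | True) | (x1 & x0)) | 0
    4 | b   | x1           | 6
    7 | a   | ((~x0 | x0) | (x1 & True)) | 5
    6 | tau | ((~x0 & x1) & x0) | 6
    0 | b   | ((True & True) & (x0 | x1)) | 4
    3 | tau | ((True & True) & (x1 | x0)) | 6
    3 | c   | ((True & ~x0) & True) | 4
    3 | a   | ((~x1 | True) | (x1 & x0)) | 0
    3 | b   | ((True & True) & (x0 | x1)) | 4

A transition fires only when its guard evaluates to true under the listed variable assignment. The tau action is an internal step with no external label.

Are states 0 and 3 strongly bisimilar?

Refine partition for ~:
  π0 = {{0,1,2,3,4,5,6,7}}
  π1 = {{0,3},{1},{2},{4},{5,6},{7}}
Fixed point at round 2; 6 class(es).
[0]={0,3}  [3]={0,3}

Answer: BISIMILAR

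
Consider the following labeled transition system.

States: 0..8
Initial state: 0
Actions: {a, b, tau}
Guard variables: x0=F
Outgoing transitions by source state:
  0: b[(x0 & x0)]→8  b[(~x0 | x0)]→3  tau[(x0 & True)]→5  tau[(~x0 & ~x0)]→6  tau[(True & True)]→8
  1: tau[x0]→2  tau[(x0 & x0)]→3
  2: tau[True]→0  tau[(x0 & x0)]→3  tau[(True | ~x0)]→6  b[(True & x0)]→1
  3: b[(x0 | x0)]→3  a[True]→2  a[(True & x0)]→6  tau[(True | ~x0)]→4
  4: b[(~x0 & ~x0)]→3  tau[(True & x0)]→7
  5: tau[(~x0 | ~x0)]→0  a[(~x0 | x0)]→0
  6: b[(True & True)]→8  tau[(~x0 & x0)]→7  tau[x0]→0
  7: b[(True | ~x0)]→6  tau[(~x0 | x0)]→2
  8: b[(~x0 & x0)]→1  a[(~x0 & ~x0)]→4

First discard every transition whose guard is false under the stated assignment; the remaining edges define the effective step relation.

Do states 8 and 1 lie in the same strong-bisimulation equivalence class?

Answer: NOT BISIMILAR

Trace:
Refine partition for ~:
  round 0: {{0,1,2,3,4,5,6,7,8}}
  round 1: {{0,7},{1},{2},{3,5},{4,6},{8}}
  round 2: {{0},{1},{2},{3},{4},{5},{6},{7},{8}}
Fixed point at round 3; 9 class(es).
class of 8: {8}; class of 1: {1}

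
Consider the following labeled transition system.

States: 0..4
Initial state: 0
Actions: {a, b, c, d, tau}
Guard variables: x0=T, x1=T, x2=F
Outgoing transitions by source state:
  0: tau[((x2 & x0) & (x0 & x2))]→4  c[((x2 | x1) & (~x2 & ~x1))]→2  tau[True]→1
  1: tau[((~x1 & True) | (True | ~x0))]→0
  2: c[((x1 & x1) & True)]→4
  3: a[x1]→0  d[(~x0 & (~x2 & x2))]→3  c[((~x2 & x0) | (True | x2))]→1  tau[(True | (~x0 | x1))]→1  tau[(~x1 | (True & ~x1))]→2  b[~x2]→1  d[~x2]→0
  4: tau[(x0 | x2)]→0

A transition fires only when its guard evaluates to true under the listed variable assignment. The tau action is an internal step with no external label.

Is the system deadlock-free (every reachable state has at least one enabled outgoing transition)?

Answer: DEADLOCK-FREE

Trace:
Reach set: {0,1}
  0: tau→1  [1 exit(s)]
  1: tau→0  [1 exit(s)]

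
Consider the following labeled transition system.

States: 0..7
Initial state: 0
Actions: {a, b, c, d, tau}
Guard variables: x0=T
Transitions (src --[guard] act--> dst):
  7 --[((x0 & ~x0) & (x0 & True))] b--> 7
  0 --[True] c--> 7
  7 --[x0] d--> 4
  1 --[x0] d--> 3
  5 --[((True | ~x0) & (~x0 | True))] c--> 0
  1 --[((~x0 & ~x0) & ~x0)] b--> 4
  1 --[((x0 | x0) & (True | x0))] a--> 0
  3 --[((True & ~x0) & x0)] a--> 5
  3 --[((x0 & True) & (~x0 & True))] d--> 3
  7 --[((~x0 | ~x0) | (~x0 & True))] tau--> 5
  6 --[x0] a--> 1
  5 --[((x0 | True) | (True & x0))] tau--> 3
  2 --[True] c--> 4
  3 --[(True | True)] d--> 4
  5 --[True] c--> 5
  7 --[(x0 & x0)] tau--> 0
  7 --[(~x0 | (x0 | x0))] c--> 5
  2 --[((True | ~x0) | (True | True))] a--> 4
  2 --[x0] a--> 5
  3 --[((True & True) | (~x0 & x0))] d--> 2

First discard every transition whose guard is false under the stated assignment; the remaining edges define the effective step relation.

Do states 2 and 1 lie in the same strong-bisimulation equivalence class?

Answer: NOT BISIMILAR

Analysis:
Refine partition for ~:
  π0 = {{0,1,2,3,4,5,6,7}}
  π1 = {{0},{1},{2},{3},{4},{5},{6},{7}}
stable after 2 split(s): 8 block(s)
[2]={2}  [1]={1}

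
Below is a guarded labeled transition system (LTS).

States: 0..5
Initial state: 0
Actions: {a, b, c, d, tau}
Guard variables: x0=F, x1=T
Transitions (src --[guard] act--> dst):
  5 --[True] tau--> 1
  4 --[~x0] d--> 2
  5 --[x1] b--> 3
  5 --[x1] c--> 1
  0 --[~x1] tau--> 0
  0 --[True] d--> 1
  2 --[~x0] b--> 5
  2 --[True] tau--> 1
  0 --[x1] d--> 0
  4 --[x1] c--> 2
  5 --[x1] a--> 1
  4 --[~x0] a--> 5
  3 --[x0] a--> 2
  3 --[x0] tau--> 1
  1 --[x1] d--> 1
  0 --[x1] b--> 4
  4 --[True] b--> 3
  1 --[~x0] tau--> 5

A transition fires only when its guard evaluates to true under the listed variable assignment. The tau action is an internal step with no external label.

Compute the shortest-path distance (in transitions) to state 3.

BFS to 3:
  Layer 0: {0}
  Layer 1: {1,4}
  Layer 2: {2,3,5}
first hit 3 at d=2 via b·b

Answer: 2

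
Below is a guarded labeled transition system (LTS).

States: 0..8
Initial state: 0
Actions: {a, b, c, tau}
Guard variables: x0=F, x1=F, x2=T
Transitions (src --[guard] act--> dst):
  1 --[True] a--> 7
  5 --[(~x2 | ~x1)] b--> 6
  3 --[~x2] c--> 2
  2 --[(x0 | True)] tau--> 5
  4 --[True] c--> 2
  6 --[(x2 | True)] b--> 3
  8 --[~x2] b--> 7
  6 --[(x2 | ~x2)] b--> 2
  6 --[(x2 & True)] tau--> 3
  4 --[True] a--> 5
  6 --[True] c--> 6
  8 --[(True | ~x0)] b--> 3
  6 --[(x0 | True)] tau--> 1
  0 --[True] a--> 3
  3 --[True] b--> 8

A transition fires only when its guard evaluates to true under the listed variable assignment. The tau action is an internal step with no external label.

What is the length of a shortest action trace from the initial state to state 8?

Breadth-first toward 8:
  L0 = {0}
  L1 = {3}
  L2 = {8}
depth(8)=2, e.g. a·b

Answer: 2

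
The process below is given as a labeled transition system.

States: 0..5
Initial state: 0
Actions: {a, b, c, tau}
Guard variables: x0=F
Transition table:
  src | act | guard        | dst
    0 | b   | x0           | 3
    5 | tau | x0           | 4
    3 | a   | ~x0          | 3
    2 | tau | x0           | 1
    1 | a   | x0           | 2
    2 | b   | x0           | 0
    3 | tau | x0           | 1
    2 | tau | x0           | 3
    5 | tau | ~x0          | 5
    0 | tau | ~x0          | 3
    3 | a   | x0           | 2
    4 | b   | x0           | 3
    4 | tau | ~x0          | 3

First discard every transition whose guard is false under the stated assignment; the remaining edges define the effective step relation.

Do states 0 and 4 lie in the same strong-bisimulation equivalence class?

Answer: BISIMILAR

Trace:
Compute ~ classes (split until stable):
  π0 = {{0,1,2,3,4,5}}
  π1 = {{0,4,5},{1,2},{3}}
  π2 = {{0,4},{1,2},{3},{5}}
Fixed point at round 3; 4 class(es).
0∈{0,4}, 4∈{0,4}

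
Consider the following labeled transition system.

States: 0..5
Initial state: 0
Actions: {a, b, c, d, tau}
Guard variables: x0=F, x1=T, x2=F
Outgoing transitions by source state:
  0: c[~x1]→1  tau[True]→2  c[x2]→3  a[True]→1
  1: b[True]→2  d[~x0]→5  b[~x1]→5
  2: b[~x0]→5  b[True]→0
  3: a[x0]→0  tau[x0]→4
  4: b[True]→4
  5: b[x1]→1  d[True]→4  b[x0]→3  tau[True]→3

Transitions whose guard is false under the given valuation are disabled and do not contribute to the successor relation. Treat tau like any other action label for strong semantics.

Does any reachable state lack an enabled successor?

Reach set: {0,1,2,3,4,5}
  0: a→1  tau→2  [2 exit(s)]
  1: b→2  d→5  [2 exit(s)]
  2: b→0  b→5  [2 exit(s)]
  3: ∅  [deadlock]
  4: b→4  [1 exit(s)]
  5: b→1  d→4  tau→3  [3 exit(s)]
trace reaching 3: tau·b·tau

Answer: DEADLOCK at state 3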